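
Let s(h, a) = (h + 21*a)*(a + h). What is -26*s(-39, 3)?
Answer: 22464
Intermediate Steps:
s(h, a) = (a + h)*(h + 21*a)
-26*s(-39, 3) = -26*((-39)² + 21*3² + 22*3*(-39)) = -26*(1521 + 21*9 - 2574) = -26*(1521 + 189 - 2574) = -26*(-864) = 22464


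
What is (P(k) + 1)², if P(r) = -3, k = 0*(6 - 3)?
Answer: 4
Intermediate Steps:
k = 0 (k = 0*3 = 0)
(P(k) + 1)² = (-3 + 1)² = (-2)² = 4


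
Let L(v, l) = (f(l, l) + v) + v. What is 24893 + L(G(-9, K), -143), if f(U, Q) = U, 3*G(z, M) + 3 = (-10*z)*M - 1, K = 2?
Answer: 74602/3 ≈ 24867.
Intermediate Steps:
G(z, M) = -4/3 - 10*M*z/3 (G(z, M) = -1 + ((-10*z)*M - 1)/3 = -1 + (-10*M*z - 1)/3 = -1 + (-1 - 10*M*z)/3 = -1 + (-⅓ - 10*M*z/3) = -4/3 - 10*M*z/3)
L(v, l) = l + 2*v (L(v, l) = (l + v) + v = l + 2*v)
24893 + L(G(-9, K), -143) = 24893 + (-143 + 2*(-4/3 - 10/3*2*(-9))) = 24893 + (-143 + 2*(-4/3 + 60)) = 24893 + (-143 + 2*(176/3)) = 24893 + (-143 + 352/3) = 24893 - 77/3 = 74602/3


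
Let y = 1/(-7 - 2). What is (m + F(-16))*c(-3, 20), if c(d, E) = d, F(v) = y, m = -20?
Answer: 181/3 ≈ 60.333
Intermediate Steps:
y = -⅑ (y = 1/(-9) = -⅑ ≈ -0.11111)
F(v) = -⅑
(m + F(-16))*c(-3, 20) = (-20 - ⅑)*(-3) = -181/9*(-3) = 181/3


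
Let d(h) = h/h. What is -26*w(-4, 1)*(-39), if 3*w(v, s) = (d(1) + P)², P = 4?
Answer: 8450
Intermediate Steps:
d(h) = 1
w(v, s) = 25/3 (w(v, s) = (1 + 4)²/3 = (⅓)*5² = (⅓)*25 = 25/3)
-26*w(-4, 1)*(-39) = -26*25/3*(-39) = -650/3*(-39) = 8450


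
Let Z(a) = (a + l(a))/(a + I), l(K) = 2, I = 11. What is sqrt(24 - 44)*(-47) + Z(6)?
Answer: 8/17 - 94*I*sqrt(5) ≈ 0.47059 - 210.19*I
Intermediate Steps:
Z(a) = (2 + a)/(11 + a) (Z(a) = (a + 2)/(a + 11) = (2 + a)/(11 + a))
sqrt(24 - 44)*(-47) + Z(6) = sqrt(24 - 44)*(-47) + (2 + 6)/(11 + 6) = sqrt(-20)*(-47) + 8/17 = (2*I*sqrt(5))*(-47) + (1/17)*8 = -94*I*sqrt(5) + 8/17 = 8/17 - 94*I*sqrt(5)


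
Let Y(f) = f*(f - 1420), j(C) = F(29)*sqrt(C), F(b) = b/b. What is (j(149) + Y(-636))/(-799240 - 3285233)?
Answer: -435872/1361491 - sqrt(149)/4084473 ≈ -0.32015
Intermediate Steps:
F(b) = 1
j(C) = sqrt(C) (j(C) = 1*sqrt(C) = sqrt(C))
Y(f) = f*(-1420 + f)
(j(149) + Y(-636))/(-799240 - 3285233) = (sqrt(149) - 636*(-1420 - 636))/(-799240 - 3285233) = (sqrt(149) - 636*(-2056))/(-4084473) = (sqrt(149) + 1307616)*(-1/4084473) = (1307616 + sqrt(149))*(-1/4084473) = -435872/1361491 - sqrt(149)/4084473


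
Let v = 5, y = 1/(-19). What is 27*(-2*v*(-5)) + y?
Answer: 25649/19 ≈ 1349.9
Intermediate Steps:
y = -1/19 ≈ -0.052632
27*(-2*v*(-5)) + y = 27*(-2*5*(-5)) - 1/19 = 27*(-10*(-5)) - 1/19 = 27*50 - 1/19 = 1350 - 1/19 = 25649/19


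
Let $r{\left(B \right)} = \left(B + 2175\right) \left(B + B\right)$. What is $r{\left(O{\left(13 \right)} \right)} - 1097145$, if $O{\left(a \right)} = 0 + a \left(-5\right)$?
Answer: $-1371445$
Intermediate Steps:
$O{\left(a \right)} = - 5 a$ ($O{\left(a \right)} = 0 - 5 a = - 5 a$)
$r{\left(B \right)} = 2 B \left(2175 + B\right)$ ($r{\left(B \right)} = \left(2175 + B\right) 2 B = 2 B \left(2175 + B\right)$)
$r{\left(O{\left(13 \right)} \right)} - 1097145 = 2 \left(\left(-5\right) 13\right) \left(2175 - 65\right) - 1097145 = 2 \left(-65\right) \left(2175 - 65\right) - 1097145 = 2 \left(-65\right) 2110 - 1097145 = -274300 - 1097145 = -1371445$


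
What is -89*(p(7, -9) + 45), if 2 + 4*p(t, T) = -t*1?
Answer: -15219/4 ≈ -3804.8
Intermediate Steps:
p(t, T) = -½ - t/4 (p(t, T) = -½ + (-t*1)/4 = -½ + (-t)/4 = -½ - t/4)
-89*(p(7, -9) + 45) = -89*((-½ - ¼*7) + 45) = -89*((-½ - 7/4) + 45) = -89*(-9/4 + 45) = -89*171/4 = -15219/4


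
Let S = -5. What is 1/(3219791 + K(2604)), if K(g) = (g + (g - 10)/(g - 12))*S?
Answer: 1296/4155968731 ≈ 3.1184e-7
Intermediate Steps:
K(g) = -5*g - 5*(-10 + g)/(-12 + g) (K(g) = (g + (g - 10)/(g - 12))*(-5) = (g + (-10 + g)/(-12 + g))*(-5) = -5*g - 5*(-10 + g)/(-12 + g))
1/(3219791 + K(2604)) = 1/(3219791 + 5*(10 - 1*2604**2 + 11*2604)/(-12 + 2604)) = 1/(3219791 + 5*(10 - 1*6780816 + 28644)/2592) = 1/(3219791 + 5*(1/2592)*(10 - 6780816 + 28644)) = 1/(3219791 + 5*(1/2592)*(-6752162)) = 1/(3219791 - 16880405/1296) = 1/(4155968731/1296) = 1296/4155968731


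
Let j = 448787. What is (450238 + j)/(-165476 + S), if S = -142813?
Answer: -299675/102763 ≈ -2.9162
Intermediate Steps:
(450238 + j)/(-165476 + S) = (450238 + 448787)/(-165476 - 142813) = 899025/(-308289) = 899025*(-1/308289) = -299675/102763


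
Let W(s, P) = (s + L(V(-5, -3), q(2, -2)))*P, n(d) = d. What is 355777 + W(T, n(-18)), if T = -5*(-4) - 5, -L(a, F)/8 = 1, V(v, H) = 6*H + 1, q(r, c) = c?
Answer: 355651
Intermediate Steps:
V(v, H) = 1 + 6*H
L(a, F) = -8 (L(a, F) = -8*1 = -8)
T = 15 (T = 20 - 5 = 15)
W(s, P) = P*(-8 + s) (W(s, P) = (s - 8)*P = (-8 + s)*P = P*(-8 + s))
355777 + W(T, n(-18)) = 355777 - 18*(-8 + 15) = 355777 - 18*7 = 355777 - 126 = 355651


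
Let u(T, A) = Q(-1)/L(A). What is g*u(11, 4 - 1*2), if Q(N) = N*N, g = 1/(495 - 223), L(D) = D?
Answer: 1/544 ≈ 0.0018382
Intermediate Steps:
g = 1/272 ≈ 0.0036765
Q(N) = N**2
u(T, A) = 1/A (u(T, A) = (-1)**2/A = 1/A)
g*u(11, 4 - 1*2) = 1/(272*(4 - 1*2)) = 1/(272*(4 - 2)) = (1/272)/2 = (1/272)*(1/2) = 1/544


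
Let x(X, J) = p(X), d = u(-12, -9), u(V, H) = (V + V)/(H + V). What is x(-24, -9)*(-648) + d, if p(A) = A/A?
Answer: -4528/7 ≈ -646.86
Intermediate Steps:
u(V, H) = 2*V/(H + V) (u(V, H) = (2*V)/(H + V) = 2*V/(H + V))
p(A) = 1
d = 8/7 (d = 2*(-12)/(-9 - 12) = 2*(-12)/(-21) = 2*(-12)*(-1/21) = 8/7 ≈ 1.1429)
x(X, J) = 1
x(-24, -9)*(-648) + d = 1*(-648) + 8/7 = -648 + 8/7 = -4528/7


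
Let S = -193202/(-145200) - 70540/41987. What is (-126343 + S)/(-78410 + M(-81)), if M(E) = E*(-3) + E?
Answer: 3182866928053/1971239265600 ≈ 1.6147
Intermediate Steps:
S = -8803453/25192200 (S = -193202*(-1/145200) - 70540*1/41987 = 96601/72600 - 70540/41987 = -8803453/25192200 ≈ -0.34945)
M(E) = -2*E (M(E) = -3*E + E = -2*E)
(-126343 + S)/(-78410 + M(-81)) = (-126343 - 8803453/25192200)/(-78410 - 2*(-81)) = -3182866928053/(25192200*(-78410 + 162)) = -3182866928053/25192200/(-78248) = -3182866928053/25192200*(-1/78248) = 3182866928053/1971239265600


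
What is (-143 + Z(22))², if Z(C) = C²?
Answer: 116281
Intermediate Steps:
(-143 + Z(22))² = (-143 + 22²)² = (-143 + 484)² = 341² = 116281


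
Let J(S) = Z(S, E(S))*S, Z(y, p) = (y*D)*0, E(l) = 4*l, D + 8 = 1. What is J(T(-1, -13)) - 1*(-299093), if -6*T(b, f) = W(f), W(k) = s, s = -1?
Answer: 299093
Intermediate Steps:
D = -7 (D = -8 + 1 = -7)
W(k) = -1
Z(y, p) = 0 (Z(y, p) = (y*(-7))*0 = -7*y*0 = 0)
T(b, f) = 1/6 (T(b, f) = -1/6*(-1) = 1/6)
J(S) = 0 (J(S) = 0*S = 0)
J(T(-1, -13)) - 1*(-299093) = 0 - 1*(-299093) = 0 + 299093 = 299093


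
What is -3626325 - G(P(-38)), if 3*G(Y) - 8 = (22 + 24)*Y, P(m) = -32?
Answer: -3625837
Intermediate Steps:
G(Y) = 8/3 + 46*Y/3 (G(Y) = 8/3 + ((22 + 24)*Y)/3 = 8/3 + (46*Y)/3 = 8/3 + 46*Y/3)
-3626325 - G(P(-38)) = -3626325 - (8/3 + (46/3)*(-32)) = -3626325 - (8/3 - 1472/3) = -3626325 - 1*(-488) = -3626325 + 488 = -3625837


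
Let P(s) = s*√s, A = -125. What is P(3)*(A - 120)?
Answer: -735*√3 ≈ -1273.1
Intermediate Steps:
P(s) = s^(3/2)
P(3)*(A - 120) = 3^(3/2)*(-125 - 120) = (3*√3)*(-245) = -735*√3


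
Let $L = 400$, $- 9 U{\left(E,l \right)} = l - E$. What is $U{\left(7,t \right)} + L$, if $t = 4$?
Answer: $\frac{1201}{3} \approx 400.33$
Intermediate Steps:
$U{\left(E,l \right)} = - \frac{l}{9} + \frac{E}{9}$ ($U{\left(E,l \right)} = - \frac{l - E}{9} = - \frac{l}{9} + \frac{E}{9}$)
$U{\left(7,t \right)} + L = \left(\left(- \frac{1}{9}\right) 4 + \frac{1}{9} \cdot 7\right) + 400 = \left(- \frac{4}{9} + \frac{7}{9}\right) + 400 = \frac{1}{3} + 400 = \frac{1201}{3}$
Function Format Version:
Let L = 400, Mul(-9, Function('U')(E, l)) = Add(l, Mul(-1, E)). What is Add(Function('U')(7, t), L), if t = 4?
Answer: Rational(1201, 3) ≈ 400.33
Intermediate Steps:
Function('U')(E, l) = Add(Mul(Rational(-1, 9), l), Mul(Rational(1, 9), E)) (Function('U')(E, l) = Mul(Rational(-1, 9), Add(l, Mul(-1, E))) = Add(Mul(Rational(-1, 9), l), Mul(Rational(1, 9), E)))
Add(Function('U')(7, t), L) = Add(Add(Mul(Rational(-1, 9), 4), Mul(Rational(1, 9), 7)), 400) = Add(Add(Rational(-4, 9), Rational(7, 9)), 400) = Add(Rational(1, 3), 400) = Rational(1201, 3)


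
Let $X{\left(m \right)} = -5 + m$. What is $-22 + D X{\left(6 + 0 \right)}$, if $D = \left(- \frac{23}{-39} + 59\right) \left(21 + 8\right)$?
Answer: $\frac{66538}{39} \approx 1706.1$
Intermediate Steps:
$D = \frac{67396}{39}$ ($D = \left(\left(-23\right) \left(- \frac{1}{39}\right) + 59\right) 29 = \left(\frac{23}{39} + 59\right) 29 = \frac{2324}{39} \cdot 29 = \frac{67396}{39} \approx 1728.1$)
$-22 + D X{\left(6 + 0 \right)} = -22 + \frac{67396 \left(-5 + \left(6 + 0\right)\right)}{39} = -22 + \frac{67396 \left(-5 + 6\right)}{39} = -22 + \frac{67396}{39} \cdot 1 = -22 + \frac{67396}{39} = \frac{66538}{39}$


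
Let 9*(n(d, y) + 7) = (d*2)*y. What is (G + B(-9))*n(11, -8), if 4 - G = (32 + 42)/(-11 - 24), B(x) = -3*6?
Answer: 99424/315 ≈ 315.63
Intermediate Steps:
B(x) = -18
n(d, y) = -7 + 2*d*y/9 (n(d, y) = -7 + ((d*2)*y)/9 = -7 + ((2*d)*y)/9 = -7 + (2*d*y)/9 = -7 + 2*d*y/9)
G = 214/35 (G = 4 - (32 + 42)/(-11 - 24) = 4 - 74/(-35) = 4 - 74*(-1)/35 = 4 - 1*(-74/35) = 4 + 74/35 = 214/35 ≈ 6.1143)
(G + B(-9))*n(11, -8) = (214/35 - 18)*(-7 + (2/9)*11*(-8)) = -416*(-7 - 176/9)/35 = -416/35*(-239/9) = 99424/315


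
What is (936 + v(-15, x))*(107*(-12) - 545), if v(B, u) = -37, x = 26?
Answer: -1644271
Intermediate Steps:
(936 + v(-15, x))*(107*(-12) - 545) = (936 - 37)*(107*(-12) - 545) = 899*(-1284 - 545) = 899*(-1829) = -1644271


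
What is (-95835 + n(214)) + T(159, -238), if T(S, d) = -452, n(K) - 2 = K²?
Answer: -50489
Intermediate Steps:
n(K) = 2 + K²
(-95835 + n(214)) + T(159, -238) = (-95835 + (2 + 214²)) - 452 = (-95835 + (2 + 45796)) - 452 = (-95835 + 45798) - 452 = -50037 - 452 = -50489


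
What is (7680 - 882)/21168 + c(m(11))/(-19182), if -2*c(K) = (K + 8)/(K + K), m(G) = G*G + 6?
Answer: 115009843/358108758 ≈ 0.32116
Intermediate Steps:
m(G) = 6 + G² (m(G) = G² + 6 = 6 + G²)
c(K) = -(8 + K)/(4*K) (c(K) = -(K + 8)/(2*(K + K)) = -(8 + K)/(2*(2*K)) = -(8 + K)*1/(2*K)/2 = -(8 + K)/(4*K))
(7680 - 882)/21168 + c(m(11))/(-19182) = (7680 - 882)/21168 + ((-8 - (6 + 11²))/(4*(6 + 11²)))/(-19182) = 6798*(1/21168) + ((-8 - (6 + 121))/(4*(6 + 121)))*(-1/19182) = 1133/3528 + ((¼)*(-8 - 1*127)/127)*(-1/19182) = 1133/3528 + ((¼)*(1/127)*(-8 - 127))*(-1/19182) = 1133/3528 + ((¼)*(1/127)*(-135))*(-1/19182) = 1133/3528 - 135/508*(-1/19182) = 1133/3528 + 45/3248152 = 115009843/358108758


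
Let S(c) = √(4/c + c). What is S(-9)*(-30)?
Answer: -10*I*√85 ≈ -92.195*I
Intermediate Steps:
S(c) = √(c + 4/c)
S(-9)*(-30) = √(-9 + 4/(-9))*(-30) = √(-9 + 4*(-⅑))*(-30) = √(-9 - 4/9)*(-30) = √(-85/9)*(-30) = (I*√85/3)*(-30) = -10*I*√85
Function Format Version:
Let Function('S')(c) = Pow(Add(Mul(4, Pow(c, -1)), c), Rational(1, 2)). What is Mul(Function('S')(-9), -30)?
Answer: Mul(-10, I, Pow(85, Rational(1, 2))) ≈ Mul(-92.195, I)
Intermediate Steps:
Function('S')(c) = Pow(Add(c, Mul(4, Pow(c, -1))), Rational(1, 2))
Mul(Function('S')(-9), -30) = Mul(Pow(Add(-9, Mul(4, Pow(-9, -1))), Rational(1, 2)), -30) = Mul(Pow(Add(-9, Mul(4, Rational(-1, 9))), Rational(1, 2)), -30) = Mul(Pow(Add(-9, Rational(-4, 9)), Rational(1, 2)), -30) = Mul(Pow(Rational(-85, 9), Rational(1, 2)), -30) = Mul(Mul(Rational(1, 3), I, Pow(85, Rational(1, 2))), -30) = Mul(-10, I, Pow(85, Rational(1, 2)))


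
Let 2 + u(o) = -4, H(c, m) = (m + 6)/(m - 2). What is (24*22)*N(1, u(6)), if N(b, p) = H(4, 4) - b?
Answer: 2112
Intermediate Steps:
H(c, m) = (6 + m)/(-2 + m)
u(o) = -6 (u(o) = -2 - 4 = -6)
N(b, p) = 5 - b (N(b, p) = (6 + 4)/(-2 + 4) - b = 10/2 - b = (½)*10 - b = 5 - b)
(24*22)*N(1, u(6)) = (24*22)*(5 - 1*1) = 528*(5 - 1) = 528*4 = 2112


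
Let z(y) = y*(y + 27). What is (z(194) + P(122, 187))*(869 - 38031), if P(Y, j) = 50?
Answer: -1595141688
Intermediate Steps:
z(y) = y*(27 + y)
(z(194) + P(122, 187))*(869 - 38031) = (194*(27 + 194) + 50)*(869 - 38031) = (194*221 + 50)*(-37162) = (42874 + 50)*(-37162) = 42924*(-37162) = -1595141688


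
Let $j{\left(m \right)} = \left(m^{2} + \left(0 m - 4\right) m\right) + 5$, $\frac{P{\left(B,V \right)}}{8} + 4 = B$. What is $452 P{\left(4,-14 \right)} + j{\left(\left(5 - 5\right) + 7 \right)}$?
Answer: $26$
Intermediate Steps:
$P{\left(B,V \right)} = -32 + 8 B$
$j{\left(m \right)} = 5 + m^{2} - 4 m$ ($j{\left(m \right)} = \left(m^{2} + \left(0 - 4\right) m\right) + 5 = \left(m^{2} - 4 m\right) + 5 = 5 + m^{2} - 4 m$)
$452 P{\left(4,-14 \right)} + j{\left(\left(5 - 5\right) + 7 \right)} = 452 \left(-32 + 8 \cdot 4\right) + \left(5 + \left(\left(5 - 5\right) + 7\right)^{2} - 4 \left(\left(5 - 5\right) + 7\right)\right) = 452 \left(-32 + 32\right) + \left(5 + \left(0 + 7\right)^{2} - 4 \left(0 + 7\right)\right) = 452 \cdot 0 + \left(5 + 7^{2} - 28\right) = 0 + \left(5 + 49 - 28\right) = 0 + 26 = 26$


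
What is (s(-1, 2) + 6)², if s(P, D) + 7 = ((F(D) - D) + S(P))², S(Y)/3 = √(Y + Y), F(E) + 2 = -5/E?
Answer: -40023/16 - 3627*I*√2/2 ≈ -2501.4 - 2564.7*I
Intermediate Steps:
F(E) = -2 - 5/E
S(Y) = 3*√2*√Y (S(Y) = 3*√(Y + Y) = 3*√(2*Y) = 3*(√2*√Y) = 3*√2*√Y)
s(P, D) = -7 + (-2 - D - 5/D + 3*√2*√P)² (s(P, D) = -7 + (((-2 - 5/D) - D) + 3*√2*√P)² = -7 + ((-2 - D - 5/D) + 3*√2*√P)² = -7 + (-2 - D - 5/D + 3*√2*√P)²)
(s(-1, 2) + 6)² = (((5 + 2*(2 + 2 - 3*√2*√(-1)))² - 7*2²)/2² + 6)² = (((5 + 2*(2 + 2 - 3*√2*I))² - 7*4)/4 + 6)² = (((5 + 2*(2 + 2 - 3*I*√2))² - 28)/4 + 6)² = (((5 + 2*(4 - 3*I*√2))² - 28)/4 + 6)² = (((5 + (8 - 6*I*√2))² - 28)/4 + 6)² = (((13 - 6*I*√2)² - 28)/4 + 6)² = ((-28 + (13 - 6*I*√2)²)/4 + 6)² = ((-7 + (13 - 6*I*√2)²/4) + 6)² = (-1 + (13 - 6*I*√2)²/4)²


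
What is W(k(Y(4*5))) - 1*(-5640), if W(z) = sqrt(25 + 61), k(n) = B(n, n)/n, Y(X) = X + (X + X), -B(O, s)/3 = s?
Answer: 5640 + sqrt(86) ≈ 5649.3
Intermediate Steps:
B(O, s) = -3*s
Y(X) = 3*X (Y(X) = X + 2*X = 3*X)
k(n) = -3 (k(n) = (-3*n)/n = -3)
W(z) = sqrt(86)
W(k(Y(4*5))) - 1*(-5640) = sqrt(86) - 1*(-5640) = sqrt(86) + 5640 = 5640 + sqrt(86)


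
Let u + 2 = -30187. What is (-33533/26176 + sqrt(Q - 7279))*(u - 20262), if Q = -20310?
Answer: 1691773383/26176 - 50451*I*sqrt(27589) ≈ 64631.0 - 8.3799e+6*I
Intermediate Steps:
u = -30189 (u = -2 - 30187 = -30189)
(-33533/26176 + sqrt(Q - 7279))*(u - 20262) = (-33533/26176 + sqrt(-20310 - 7279))*(-30189 - 20262) = (-33533*1/26176 + sqrt(-27589))*(-50451) = (-33533/26176 + I*sqrt(27589))*(-50451) = 1691773383/26176 - 50451*I*sqrt(27589)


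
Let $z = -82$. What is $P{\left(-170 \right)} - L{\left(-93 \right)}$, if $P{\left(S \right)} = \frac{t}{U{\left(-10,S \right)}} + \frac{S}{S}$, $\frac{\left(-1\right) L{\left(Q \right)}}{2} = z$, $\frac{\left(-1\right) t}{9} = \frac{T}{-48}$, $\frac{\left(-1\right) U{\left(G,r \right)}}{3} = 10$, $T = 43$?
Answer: $- \frac{26123}{160} \approx -163.27$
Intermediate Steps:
$U{\left(G,r \right)} = -30$ ($U{\left(G,r \right)} = \left(-3\right) 10 = -30$)
$t = \frac{129}{16}$ ($t = - 9 \frac{43}{-48} = - 9 \cdot 43 \left(- \frac{1}{48}\right) = \left(-9\right) \left(- \frac{43}{48}\right) = \frac{129}{16} \approx 8.0625$)
$L{\left(Q \right)} = 164$ ($L{\left(Q \right)} = \left(-2\right) \left(-82\right) = 164$)
$P{\left(S \right)} = \frac{117}{160}$ ($P{\left(S \right)} = \frac{129}{16 \left(-30\right)} + \frac{S}{S} = \frac{129}{16} \left(- \frac{1}{30}\right) + 1 = - \frac{43}{160} + 1 = \frac{117}{160}$)
$P{\left(-170 \right)} - L{\left(-93 \right)} = \frac{117}{160} - 164 = - \frac{26123}{160}$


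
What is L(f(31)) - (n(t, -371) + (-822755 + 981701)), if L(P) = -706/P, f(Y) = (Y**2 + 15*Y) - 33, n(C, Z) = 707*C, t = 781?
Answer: -990581115/1393 ≈ -7.1111e+5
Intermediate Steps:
f(Y) = -33 + Y**2 + 15*Y
L(f(31)) - (n(t, -371) + (-822755 + 981701)) = -706/(-33 + 31**2 + 15*31) - (707*781 + (-822755 + 981701)) = -706/(-33 + 961 + 465) - (552167 + 158946) = -706/1393 - 1*711113 = -706*1/1393 - 711113 = -706/1393 - 711113 = -990581115/1393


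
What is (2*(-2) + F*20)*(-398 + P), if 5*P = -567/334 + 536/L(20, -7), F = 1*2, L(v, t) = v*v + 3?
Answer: -4822334226/336505 ≈ -14331.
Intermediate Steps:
L(v, t) = 3 + v² (L(v, t) = v² + 3 = 3 + v²)
F = 2
P = -49477/673010 (P = (-567/334 + 536/(3 + 20²))/5 = (-567*1/334 + 536/(3 + 400))/5 = (-567/334 + 536/403)/5 = (⅕)*(-49477/134602) = -49477/673010 ≈ -0.073516)
(2*(-2) + F*20)*(-398 + P) = (2*(-2) + 2*20)*(-398 - 49477/673010) = (-4 + 40)*(-267907457/673010) = 36*(-267907457/673010) = -4822334226/336505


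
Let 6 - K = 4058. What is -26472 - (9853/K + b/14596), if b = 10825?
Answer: -97845833296/3696437 ≈ -26470.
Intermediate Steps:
K = -4052 (K = 6 - 1*4058 = 6 - 4058 = -4052)
-26472 - (9853/K + b/14596) = -26472 - (9853/(-4052) + 10825/14596) = -26472 - (9853*(-1/4052) + 10825*(1/14596)) = -26472 - (-9853/4052 + 10825/14596) = -26472 - 1*(-6246968/3696437) = -26472 + 6246968/3696437 = -97845833296/3696437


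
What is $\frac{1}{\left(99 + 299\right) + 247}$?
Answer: $\frac{1}{645} \approx 0.0015504$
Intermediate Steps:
$\frac{1}{\left(99 + 299\right) + 247} = \frac{1}{398 + 247} = \frac{1}{645}$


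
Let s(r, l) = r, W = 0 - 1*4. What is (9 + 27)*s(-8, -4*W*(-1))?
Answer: -288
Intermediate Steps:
W = -4 (W = 0 - 4 = -4)
(9 + 27)*s(-8, -4*W*(-1)) = (9 + 27)*(-8) = 36*(-8) = -288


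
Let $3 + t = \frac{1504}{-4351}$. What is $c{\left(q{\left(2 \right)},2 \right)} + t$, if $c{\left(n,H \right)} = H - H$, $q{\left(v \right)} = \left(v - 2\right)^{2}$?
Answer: $- \frac{14557}{4351} \approx -3.3457$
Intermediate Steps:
$q{\left(v \right)} = \left(-2 + v\right)^{2}$
$t = - \frac{14557}{4351}$ ($t = -3 + \frac{1504}{-4351} = -3 + 1504 \left(- \frac{1}{4351}\right) = -3 - \frac{1504}{4351} = - \frac{14557}{4351} \approx -3.3457$)
$c{\left(n,H \right)} = 0$
$c{\left(q{\left(2 \right)},2 \right)} + t = 0 - \frac{14557}{4351} = - \frac{14557}{4351}$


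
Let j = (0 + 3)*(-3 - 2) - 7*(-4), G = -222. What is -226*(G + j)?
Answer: 47234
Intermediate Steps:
j = 13 (j = 3*(-5) + 28 = -15 + 28 = 13)
-226*(G + j) = -226*(-222 + 13) = -226*(-209) = 47234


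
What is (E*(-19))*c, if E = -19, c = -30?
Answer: -10830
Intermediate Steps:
(E*(-19))*c = -19*(-19)*(-30) = 361*(-30) = -10830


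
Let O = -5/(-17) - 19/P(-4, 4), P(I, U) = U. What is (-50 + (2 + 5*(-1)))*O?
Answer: 16059/68 ≈ 236.16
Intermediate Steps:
O = -303/68 (O = -5/(-17) - 19/4 = -5*(-1/17) - 19*¼ = 5/17 - 19/4 = -303/68 ≈ -4.4559)
(-50 + (2 + 5*(-1)))*O = (-50 + (2 + 5*(-1)))*(-303/68) = (-50 + (2 - 5))*(-303/68) = (-50 - 3)*(-303/68) = -53*(-303/68) = 16059/68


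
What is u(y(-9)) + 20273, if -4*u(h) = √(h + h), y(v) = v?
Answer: 20273 - 3*I*√2/4 ≈ 20273.0 - 1.0607*I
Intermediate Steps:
u(h) = -√2*√h/4 (u(h) = -√(h + h)/4 = -√2*√h/4)
u(y(-9)) + 20273 = -√2*√(-9)/4 + 20273 = -√2*3*I/4 + 20273 = -3*I*√2/4 + 20273 = 20273 - 3*I*√2/4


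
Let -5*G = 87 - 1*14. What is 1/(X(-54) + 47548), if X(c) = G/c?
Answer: 270/12838033 ≈ 2.1031e-5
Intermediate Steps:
G = -73/5 (G = -(87 - 1*14)/5 = -(87 - 14)/5 = -1/5*73 = -73/5 ≈ -14.600)
X(c) = -73/(5*c)
1/(X(-54) + 47548) = 1/(-73/5/(-54) + 47548) = 1/(-73/5*(-1/54) + 47548) = 1/(73/270 + 47548) = 1/(12838033/270) = 270/12838033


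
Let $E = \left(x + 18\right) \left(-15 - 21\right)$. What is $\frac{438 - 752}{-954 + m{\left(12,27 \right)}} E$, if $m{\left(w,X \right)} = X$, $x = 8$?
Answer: $- \frac{32656}{103} \approx -317.05$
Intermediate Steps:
$E = -936$ ($E = \left(8 + 18\right) \left(-15 - 21\right) = 26 \left(-36\right) = -936$)
$\frac{438 - 752}{-954 + m{\left(12,27 \right)}} E = \frac{438 - 752}{-954 + 27} \left(-936\right) = - \frac{314}{-927} \left(-936\right) = \left(-314\right) \left(- \frac{1}{927}\right) \left(-936\right) = \frac{314}{927} \left(-936\right) = - \frac{32656}{103}$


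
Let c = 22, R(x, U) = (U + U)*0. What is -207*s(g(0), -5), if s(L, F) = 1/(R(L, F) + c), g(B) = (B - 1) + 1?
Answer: -207/22 ≈ -9.4091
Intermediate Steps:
R(x, U) = 0 (R(x, U) = (2*U)*0 = 0)
g(B) = B (g(B) = (-1 + B) + 1 = B)
s(L, F) = 1/22 (s(L, F) = 1/(0 + 22) = 1/22)
-207*s(g(0), -5) = -207*1/22 = -207/22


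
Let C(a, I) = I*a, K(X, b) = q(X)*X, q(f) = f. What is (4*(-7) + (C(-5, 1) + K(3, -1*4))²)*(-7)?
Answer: 84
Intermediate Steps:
K(X, b) = X² (K(X, b) = X*X = X²)
(4*(-7) + (C(-5, 1) + K(3, -1*4))²)*(-7) = (4*(-7) + (1*(-5) + 3²)²)*(-7) = (-28 + (-5 + 9)²)*(-7) = (-28 + 4²)*(-7) = (-28 + 16)*(-7) = -12*(-7) = 84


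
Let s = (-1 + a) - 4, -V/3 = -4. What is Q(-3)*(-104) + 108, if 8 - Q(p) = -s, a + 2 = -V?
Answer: 1252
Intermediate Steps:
V = 12 (V = -3*(-4) = 12)
a = -14 (a = -2 - 1*12 = -2 - 12 = -14)
s = -19 (s = (-1 - 14) - 4 = -15 - 4 = -19)
Q(p) = -11 (Q(p) = 8 - (-1)*(-19) = 8 - 1*19 = 8 - 19 = -11)
Q(-3)*(-104) + 108 = -11*(-104) + 108 = 1144 + 108 = 1252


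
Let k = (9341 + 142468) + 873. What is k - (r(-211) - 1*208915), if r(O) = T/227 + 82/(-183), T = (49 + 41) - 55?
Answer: 15021113186/41541 ≈ 3.6160e+5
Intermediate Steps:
T = 35 (T = 90 - 55 = 35)
r(O) = -12209/41541 (r(O) = 35/227 + 82/(-183) = 35*(1/227) + 82*(-1/183) = 35/227 - 82/183 = -12209/41541)
k = 152682 (k = 151809 + 873 = 152682)
k - (r(-211) - 1*208915) = 152682 - (-12209/41541 - 1*208915) = 152682 - (-12209/41541 - 208915) = 152682 - 1*(-8678550224/41541) = 152682 + 8678550224/41541 = 15021113186/41541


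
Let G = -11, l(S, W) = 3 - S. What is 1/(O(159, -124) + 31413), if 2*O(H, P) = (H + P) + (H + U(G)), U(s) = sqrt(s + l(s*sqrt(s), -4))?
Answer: 1/(31510 + sqrt(-8 + 11*I*sqrt(11))/2) ≈ 3.1734e-5 - 2.4e-9*I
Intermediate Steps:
U(s) = sqrt(3 + s - s**(3/2)) (U(s) = sqrt(s + (3 - s*sqrt(s))) = sqrt(s + (3 - s**(3/2))) = sqrt(3 + s - s**(3/2)))
O(H, P) = H + P/2 + sqrt(-8 + 11*I*sqrt(11))/2 (O(H, P) = ((H + P) + (H + sqrt(3 - 11 - (-11)**(3/2))))/2 = ((H + P) + (H + sqrt(3 - 11 - (-11)*I*sqrt(11))))/2 = ((H + P) + (H + sqrt(3 - 11 + 11*I*sqrt(11))))/2 = ((H + P) + (H + sqrt(-8 + 11*I*sqrt(11))))/2 = (P + sqrt(-8 + 11*I*sqrt(11)) + 2*H)/2 = H + P/2 + sqrt(-8 + 11*I*sqrt(11))/2)
1/(O(159, -124) + 31413) = 1/((159 + (1/2)*(-124) + sqrt(-8 + 11*I*sqrt(11))/2) + 31413) = 1/((159 - 62 + sqrt(-8 + 11*I*sqrt(11))/2) + 31413) = 1/((97 + sqrt(-8 + 11*I*sqrt(11))/2) + 31413) = 1/(31510 + sqrt(-8 + 11*I*sqrt(11))/2)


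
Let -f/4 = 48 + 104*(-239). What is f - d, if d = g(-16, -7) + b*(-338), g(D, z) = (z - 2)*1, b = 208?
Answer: 169545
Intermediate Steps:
f = 99232 (f = -4*(48 + 104*(-239)) = -4*(48 - 24856) = -4*(-24808) = 99232)
g(D, z) = -2 + z (g(D, z) = (-2 + z)*1 = -2 + z)
d = -70313 (d = (-2 - 7) + 208*(-338) = -9 - 70304 = -70313)
f - d = 99232 - 1*(-70313) = 99232 + 70313 = 169545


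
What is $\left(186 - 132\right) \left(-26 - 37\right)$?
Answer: $-3402$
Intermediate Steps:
$\left(186 - 132\right) \left(-26 - 37\right) = 54 \left(-63\right) = -3402$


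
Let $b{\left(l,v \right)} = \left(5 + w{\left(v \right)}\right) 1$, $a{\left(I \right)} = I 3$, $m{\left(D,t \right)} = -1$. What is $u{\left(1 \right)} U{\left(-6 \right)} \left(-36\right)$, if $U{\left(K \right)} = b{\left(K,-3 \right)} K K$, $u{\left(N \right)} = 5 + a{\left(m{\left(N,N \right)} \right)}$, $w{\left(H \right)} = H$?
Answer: $-5184$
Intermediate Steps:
$a{\left(I \right)} = 3 I$
$b{\left(l,v \right)} = 5 + v$ ($b{\left(l,v \right)} = \left(5 + v\right) 1 = 5 + v$)
$u{\left(N \right)} = 2$ ($u{\left(N \right)} = 5 + 3 \left(-1\right) = 5 - 3 = 2$)
$U{\left(K \right)} = 2 K^{2}$ ($U{\left(K \right)} = \left(5 - 3\right) K K = 2 K K = 2 K^{2}$)
$u{\left(1 \right)} U{\left(-6 \right)} \left(-36\right) = 2 \cdot 2 \left(-6\right)^{2} \left(-36\right) = 2 \cdot 2 \cdot 36 \left(-36\right) = 2 \cdot 72 \left(-36\right) = 144 \left(-36\right) = -5184$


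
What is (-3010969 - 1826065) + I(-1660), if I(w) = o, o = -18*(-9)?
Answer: -4836872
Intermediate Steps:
o = 162
I(w) = 162
(-3010969 - 1826065) + I(-1660) = (-3010969 - 1826065) + 162 = -4837034 + 162 = -4836872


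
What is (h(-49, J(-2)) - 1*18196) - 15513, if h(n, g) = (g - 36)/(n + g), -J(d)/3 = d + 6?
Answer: -2056201/61 ≈ -33708.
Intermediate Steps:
J(d) = -18 - 3*d (J(d) = -3*(d + 6) = -3*(6 + d) = -18 - 3*d)
h(n, g) = (-36 + g)/(g + n)
(h(-49, J(-2)) - 1*18196) - 15513 = ((-36 + (-18 - 3*(-2)))/((-18 - 3*(-2)) - 49) - 1*18196) - 15513 = ((-36 + (-18 + 6))/((-18 + 6) - 49) - 18196) - 15513 = ((-36 - 12)/(-12 - 49) - 18196) - 15513 = (-48/(-61) - 18196) - 15513 = (-1/61*(-48) - 18196) - 15513 = (48/61 - 18196) - 15513 = -1109908/61 - 15513 = -2056201/61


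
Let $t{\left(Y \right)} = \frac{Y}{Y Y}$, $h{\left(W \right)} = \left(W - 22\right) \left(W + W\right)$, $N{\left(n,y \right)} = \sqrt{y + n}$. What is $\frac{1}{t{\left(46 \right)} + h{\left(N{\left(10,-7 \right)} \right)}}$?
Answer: $- \frac{12742}{12212999} - \frac{93104 \sqrt{3}}{12212999} \approx -0.014247$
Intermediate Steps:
$N{\left(n,y \right)} = \sqrt{n + y}$
$h{\left(W \right)} = 2 W \left(-22 + W\right)$ ($h{\left(W \right)} = \left(-22 + W\right) 2 W = 2 W \left(-22 + W\right)$)
$t{\left(Y \right)} = \frac{1}{Y}$ ($t{\left(Y \right)} = \frac{Y}{Y^{2}} = \frac{1}{Y}$)
$\frac{1}{t{\left(46 \right)} + h{\left(N{\left(10,-7 \right)} \right)}} = \frac{1}{\frac{1}{46} + 2 \sqrt{10 - 7} \left(-22 + \sqrt{10 - 7}\right)} = \frac{1}{\frac{1}{46} + 2 \sqrt{3} \left(-22 + \sqrt{3}\right)}$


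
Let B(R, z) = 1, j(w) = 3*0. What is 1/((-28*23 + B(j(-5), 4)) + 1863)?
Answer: 1/1220 ≈ 0.00081967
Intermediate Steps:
j(w) = 0
1/((-28*23 + B(j(-5), 4)) + 1863) = 1/((-28*23 + 1) + 1863) = 1/((-644 + 1) + 1863) = 1/(-643 + 1863) = 1/1220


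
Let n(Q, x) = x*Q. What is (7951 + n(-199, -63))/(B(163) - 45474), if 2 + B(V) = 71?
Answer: -20488/45405 ≈ -0.45123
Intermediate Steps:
B(V) = 69 (B(V) = -2 + 71 = 69)
n(Q, x) = Q*x
(7951 + n(-199, -63))/(B(163) - 45474) = (7951 - 199*(-63))/(69 - 45474) = (7951 + 12537)/(-45405) = 20488*(-1/45405) = -20488/45405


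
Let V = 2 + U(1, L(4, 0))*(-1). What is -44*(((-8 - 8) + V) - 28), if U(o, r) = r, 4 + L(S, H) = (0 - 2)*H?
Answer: 1672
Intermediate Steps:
L(S, H) = -4 - 2*H (L(S, H) = -4 + (0 - 2)*H = -4 - 2*H)
V = 6 (V = 2 + (-4 - 2*0)*(-1) = 2 + (-4 + 0)*(-1) = 2 - 4*(-1) = 2 + 4 = 6)
-44*(((-8 - 8) + V) - 28) = -44*(((-8 - 8) + 6) - 28) = -44*((-16 + 6) - 28) = -44*(-10 - 28) = -44*(-38) = 1672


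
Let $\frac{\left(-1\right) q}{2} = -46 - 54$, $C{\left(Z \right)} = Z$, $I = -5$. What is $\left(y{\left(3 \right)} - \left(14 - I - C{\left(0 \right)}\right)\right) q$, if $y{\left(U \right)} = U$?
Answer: $-3200$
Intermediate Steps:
$q = 200$ ($q = - 2 \left(-46 - 54\right) = \left(-2\right) \left(-100\right) = 200$)
$\left(y{\left(3 \right)} - \left(14 - I - C{\left(0 \right)}\right)\right) q = \left(3 + \left(\left(0 - 5\right) - 14\right)\right) 200 = \left(3 - 19\right) 200 = \left(-16\right) 200 = -3200$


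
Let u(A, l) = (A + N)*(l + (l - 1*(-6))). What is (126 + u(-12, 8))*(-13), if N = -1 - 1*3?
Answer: 2938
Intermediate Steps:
N = -4 (N = -1 - 3 = -4)
u(A, l) = (-4 + A)*(6 + 2*l) (u(A, l) = (A - 4)*(l + (l - 1*(-6))) = (-4 + A)*(l + (l + 6)) = (-4 + A)*(l + (6 + l)) = (-4 + A)*(6 + 2*l))
(126 + u(-12, 8))*(-13) = (126 + (-24 - 8*8 + 6*(-12) + 2*(-12)*8))*(-13) = (126 + (-24 - 64 - 72 - 192))*(-13) = (126 - 352)*(-13) = -226*(-13) = 2938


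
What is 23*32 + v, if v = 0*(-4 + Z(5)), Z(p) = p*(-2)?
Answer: 736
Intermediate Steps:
Z(p) = -2*p
v = 0 (v = 0*(-4 - 2*5) = 0*(-4 - 10) = 0*(-14) = 0)
23*32 + v = 23*32 + 0 = 736 + 0 = 736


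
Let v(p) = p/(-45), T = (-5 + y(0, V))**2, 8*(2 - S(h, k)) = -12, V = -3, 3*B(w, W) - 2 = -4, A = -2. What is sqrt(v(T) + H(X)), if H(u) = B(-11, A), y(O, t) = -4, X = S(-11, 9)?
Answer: I*sqrt(555)/15 ≈ 1.5706*I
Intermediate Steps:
B(w, W) = -2/3 (B(w, W) = 2/3 + (1/3)*(-4) = 2/3 - 4/3 = -2/3)
S(h, k) = 7/2 (S(h, k) = 2 - 1/8*(-12) = 2 + 3/2 = 7/2)
X = 7/2 ≈ 3.5000
H(u) = -2/3
T = 81 (T = (-5 - 4)**2 = (-9)**2 = 81)
v(p) = -p/45 (v(p) = p*(-1/45) = -p/45)
sqrt(v(T) + H(X)) = sqrt(-1/45*81 - 2/3) = sqrt(-9/5 - 2/3) = sqrt(-37/15) = I*sqrt(555)/15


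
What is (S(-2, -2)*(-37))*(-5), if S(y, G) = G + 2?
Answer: 0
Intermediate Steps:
S(y, G) = 2 + G
(S(-2, -2)*(-37))*(-5) = ((2 - 2)*(-37))*(-5) = (0*(-37))*(-5) = 0*(-5) = 0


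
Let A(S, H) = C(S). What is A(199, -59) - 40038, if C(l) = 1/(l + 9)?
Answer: -8327903/208 ≈ -40038.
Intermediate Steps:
C(l) = 1/(9 + l)
A(S, H) = 1/(9 + S)
A(199, -59) - 40038 = 1/(9 + 199) - 40038 = 1/208 - 40038 = -8327903/208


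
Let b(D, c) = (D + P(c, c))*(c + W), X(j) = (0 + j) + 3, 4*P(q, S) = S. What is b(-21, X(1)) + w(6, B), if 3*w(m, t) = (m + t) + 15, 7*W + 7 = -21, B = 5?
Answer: 26/3 ≈ 8.6667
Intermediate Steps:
P(q, S) = S/4
W = -4 (W = -1 + (⅐)*(-21) = -1 - 3 = -4)
X(j) = 3 + j (X(j) = j + 3 = 3 + j)
w(m, t) = 5 + m/3 + t/3 (w(m, t) = ((m + t) + 15)/3 = (15 + m + t)/3 = 5 + m/3 + t/3)
b(D, c) = (-4 + c)*(D + c/4) (b(D, c) = (D + c/4)*(c - 4) = (D + c/4)*(-4 + c) = (-4 + c)*(D + c/4))
b(-21, X(1)) + w(6, B) = (-(3 + 1) - 4*(-21) + (3 + 1)²/4 - 21*(3 + 1)) + (5 + (⅓)*6 + (⅓)*5) = (-1*4 + 84 + (¼)*4² - 21*4) + (5 + 2 + 5/3) = (-4 + 84 + (¼)*16 - 84) + 26/3 = (-4 + 84 + 4 - 84) + 26/3 = 0 + 26/3 = 26/3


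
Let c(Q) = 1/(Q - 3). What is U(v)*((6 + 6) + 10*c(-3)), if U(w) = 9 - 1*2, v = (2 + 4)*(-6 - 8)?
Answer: 217/3 ≈ 72.333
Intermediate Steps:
c(Q) = 1/(-3 + Q)
v = -84 (v = 6*(-14) = -84)
U(w) = 7 (U(w) = 9 - 2 = 7)
U(v)*((6 + 6) + 10*c(-3)) = 7*((6 + 6) + 10/(-3 - 3)) = 7*(12 + 10/(-6)) = 7*(12 + 10*(-⅙)) = 7*(12 - 5/3) = 7*(31/3) = 217/3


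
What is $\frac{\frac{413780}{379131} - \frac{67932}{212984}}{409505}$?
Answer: $\frac{15593348107}{8266763114093130} \approx 1.8863 \cdot 10^{-6}$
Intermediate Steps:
$\frac{\frac{413780}{379131} - \frac{67932}{212984}}{409505} = \left(413780 \cdot \frac{1}{379131} - \frac{16983}{53246}\right) \frac{1}{409505} = \left(\frac{413780}{379131} - \frac{16983}{53246}\right) \frac{1}{409505} = \frac{15593348107}{20187209226} \cdot \frac{1}{409505} = \frac{15593348107}{8266763114093130}$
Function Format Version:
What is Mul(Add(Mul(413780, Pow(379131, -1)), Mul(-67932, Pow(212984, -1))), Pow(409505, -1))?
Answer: Rational(15593348107, 8266763114093130) ≈ 1.8863e-6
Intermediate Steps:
Mul(Add(Mul(413780, Pow(379131, -1)), Mul(-67932, Pow(212984, -1))), Pow(409505, -1)) = Mul(Add(Mul(413780, Rational(1, 379131)), Mul(-67932, Rational(1, 212984))), Rational(1, 409505)) = Mul(Add(Rational(413780, 379131), Rational(-16983, 53246)), Rational(1, 409505)) = Mul(Rational(15593348107, 20187209226), Rational(1, 409505)) = Rational(15593348107, 8266763114093130)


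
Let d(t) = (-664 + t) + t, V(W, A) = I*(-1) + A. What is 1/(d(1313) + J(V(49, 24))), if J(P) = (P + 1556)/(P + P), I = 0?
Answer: 12/23939 ≈ 0.00050127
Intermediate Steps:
V(W, A) = A (V(W, A) = 0*(-1) + A = 0 + A = A)
d(t) = -664 + 2*t
J(P) = (1556 + P)/(2*P) (J(P) = (1556 + P)/((2*P)) = (1556 + P)*(1/(2*P)) = (1556 + P)/(2*P))
1/(d(1313) + J(V(49, 24))) = 1/((-664 + 2*1313) + (½)*(1556 + 24)/24) = 1/((-664 + 2626) + (½)*(1/24)*1580) = 1/(1962 + 395/12) = 1/(23939/12) = 12/23939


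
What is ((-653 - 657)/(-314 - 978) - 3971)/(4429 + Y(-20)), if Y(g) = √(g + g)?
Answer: -11358662119/12671988326 + 2564611*I*√10/6335994163 ≈ -0.89636 + 0.00128*I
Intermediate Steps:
Y(g) = √2*√g (Y(g) = √(2*g) = √2*√g)
((-653 - 657)/(-314 - 978) - 3971)/(4429 + Y(-20)) = ((-653 - 657)/(-314 - 978) - 3971)/(4429 + √2*√(-20)) = (-1310/(-1292) - 3971)/(4429 + √2*(2*I*√5)) = (-1310*(-1/1292) - 3971)/(4429 + 2*I*√10) = (655/646 - 3971)/(4429 + 2*I*√10) = -2564611/(646*(4429 + 2*I*√10))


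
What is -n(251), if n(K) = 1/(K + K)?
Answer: -1/502 ≈ -0.0019920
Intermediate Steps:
n(K) = 1/(2*K)
-n(251) = -1/(2*251) = -1*1/502 = -1/502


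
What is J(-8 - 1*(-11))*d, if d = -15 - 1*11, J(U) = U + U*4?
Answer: -390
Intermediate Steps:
J(U) = 5*U (J(U) = U + 4*U = 5*U)
d = -26 (d = -15 - 11 = -26)
J(-8 - 1*(-11))*d = (5*(-8 - 1*(-11)))*(-26) = (5*(-8 + 11))*(-26) = (5*3)*(-26) = 15*(-26) = -390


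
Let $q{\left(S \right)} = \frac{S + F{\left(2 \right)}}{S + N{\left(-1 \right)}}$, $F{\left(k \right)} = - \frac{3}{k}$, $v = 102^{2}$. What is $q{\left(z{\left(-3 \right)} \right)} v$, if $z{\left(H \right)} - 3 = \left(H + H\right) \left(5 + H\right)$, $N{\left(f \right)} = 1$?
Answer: $\frac{54621}{4} \approx 13655.0$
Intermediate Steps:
$z{\left(H \right)} = 3 + 2 H \left(5 + H\right)$ ($z{\left(H \right)} = 3 + \left(H + H\right) \left(5 + H\right) = 3 + 2 H \left(5 + H\right)$)
$v = 10404$
$q{\left(S \right)} = \frac{- \frac{3}{2} + S}{1 + S}$ ($q{\left(S \right)} = \frac{S - \frac{3}{2}}{S + 1} = \frac{S - \frac{3}{2}}{1 + S} = \frac{- \frac{3}{2} + S}{1 + S}$)
$q{\left(z{\left(-3 \right)} \right)} v = \frac{- \frac{3}{2} + \left(3 + 2 \left(-3\right)^{2} + 10 \left(-3\right)\right)}{1 + \left(3 + 2 \left(-3\right)^{2} + 10 \left(-3\right)\right)} 10404 = \frac{- \frac{3}{2} + \left(3 + 2 \cdot 9 - 30\right)}{1 + \left(3 + 2 \cdot 9 - 30\right)} 10404 = \frac{- \frac{3}{2} + \left(3 + 18 - 30\right)}{1 + \left(3 + 18 - 30\right)} 10404 = \frac{- \frac{3}{2} - 9}{1 - 9} \cdot 10404 = \frac{1}{-8} \left(- \frac{21}{2}\right) 10404 = \left(- \frac{1}{8}\right) \left(- \frac{21}{2}\right) 10404 = \frac{21}{16} \cdot 10404 = \frac{54621}{4}$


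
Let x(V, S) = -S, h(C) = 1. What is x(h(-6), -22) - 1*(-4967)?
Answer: 4989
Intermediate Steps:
x(h(-6), -22) - 1*(-4967) = -1*(-22) - 1*(-4967) = 22 + 4967 = 4989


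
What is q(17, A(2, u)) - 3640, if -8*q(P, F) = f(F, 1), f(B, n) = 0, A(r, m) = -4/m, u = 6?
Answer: -3640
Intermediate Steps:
q(P, F) = 0 (q(P, F) = -⅛*0 = 0)
q(17, A(2, u)) - 3640 = 0 - 3640 = -3640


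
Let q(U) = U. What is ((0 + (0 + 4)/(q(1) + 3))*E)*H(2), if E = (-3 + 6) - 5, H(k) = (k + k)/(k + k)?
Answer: -2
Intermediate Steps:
H(k) = 1 (H(k) = (2*k)/((2*k)) = (2*k)*(1/(2*k)) = 1)
E = -2 (E = 3 - 5 = -2)
((0 + (0 + 4)/(q(1) + 3))*E)*H(2) = ((0 + (0 + 4)/(1 + 3))*(-2))*1 = ((0 + 4/4)*(-2))*1 = ((0 + 4*(1/4))*(-2))*1 = ((0 + 1)*(-2))*1 = (1*(-2))*1 = -2*1 = -2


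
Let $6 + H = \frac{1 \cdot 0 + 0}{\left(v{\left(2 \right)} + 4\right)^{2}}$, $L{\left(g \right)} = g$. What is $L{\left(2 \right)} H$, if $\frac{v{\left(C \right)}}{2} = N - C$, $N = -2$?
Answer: $-12$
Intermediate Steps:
$v{\left(C \right)} = -4 - 2 C$ ($v{\left(C \right)} = 2 \left(-2 - C\right) = -4 - 2 C$)
$H = -6$ ($H = -6 + \frac{1 \cdot 0 + 0}{\left(\left(-4 - 4\right) + 4\right)^{2}} = -6 + \frac{0 + 0}{\left(\left(-4 - 4\right) + 4\right)^{2}} = -6 + \frac{0}{\left(-8 + 4\right)^{2}} = -6 + \frac{0}{\left(-4\right)^{2}} = -6 + \frac{0}{16} = -6 + 0 \cdot \frac{1}{16} = -6 + 0 = -6$)
$L{\left(2 \right)} H = 2 \left(-6\right) = -12$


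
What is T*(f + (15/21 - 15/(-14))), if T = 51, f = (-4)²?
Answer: 12699/14 ≈ 907.07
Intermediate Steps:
f = 16
T*(f + (15/21 - 15/(-14))) = 51*(16 + (15/21 - 15/(-14))) = 51*(16 + (15*(1/21) - 15*(-1/14))) = 51*(16 + (5/7 + 15/14)) = 51*(16 + 25/14) = 51*(249/14) = 12699/14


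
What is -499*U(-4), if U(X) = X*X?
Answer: -7984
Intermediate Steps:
U(X) = X²
-499*U(-4) = -499*(-4)² = -499*16 = -7984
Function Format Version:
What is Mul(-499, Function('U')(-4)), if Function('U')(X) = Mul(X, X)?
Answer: -7984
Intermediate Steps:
Function('U')(X) = Pow(X, 2)
Mul(-499, Function('U')(-4)) = Mul(-499, Pow(-4, 2)) = Mul(-499, 16) = -7984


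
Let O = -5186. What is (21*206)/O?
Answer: -2163/2593 ≈ -0.83417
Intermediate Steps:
(21*206)/O = (21*206)/(-5186) = 4326*(-1/5186) = -2163/2593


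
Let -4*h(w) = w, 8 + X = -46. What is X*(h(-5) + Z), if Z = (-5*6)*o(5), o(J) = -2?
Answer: -6615/2 ≈ -3307.5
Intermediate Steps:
X = -54 (X = -8 - 46 = -54)
h(w) = -w/4
Z = 60 (Z = -5*6*(-2) = -30*(-2) = 60)
X*(h(-5) + Z) = -54*(-1/4*(-5) + 60) = -54*(5/4 + 60) = -54*245/4 = -6615/2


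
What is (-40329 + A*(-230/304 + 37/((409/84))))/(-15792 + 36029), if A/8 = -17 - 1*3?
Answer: -321904279/157261727 ≈ -2.0469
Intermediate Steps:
A = -160 (A = 8*(-17 - 1*3) = 8*(-17 - 3) = 8*(-20) = -160)
(-40329 + A*(-230/304 + 37/((409/84))))/(-15792 + 36029) = (-40329 - 160*(-230/304 + 37/((409/84))))/(-15792 + 36029) = (-40329 - 160*(-230*1/304 + 37/((409*(1/84)))))/20237 = (-40329 - 160*(-115/152 + 37/(409/84)))*(1/20237) = (-40329 - 160*(-115/152 + 37*(84/409)))*(1/20237) = (-40329 - 160*(-115/152 + 3108/409))*(1/20237) = (-40329 - 160*425381/62168)*(1/20237) = (-40329 - 8507620/7771)*(1/20237) = -321904279/7771*1/20237 = -321904279/157261727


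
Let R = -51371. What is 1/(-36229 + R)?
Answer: -1/87600 ≈ -1.1416e-5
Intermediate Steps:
1/(-36229 + R) = 1/(-36229 - 51371) = 1/(-87600) = -1/87600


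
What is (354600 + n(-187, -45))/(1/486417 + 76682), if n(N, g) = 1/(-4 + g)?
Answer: 8451689455383/1827671991355 ≈ 4.6243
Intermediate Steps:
(354600 + n(-187, -45))/(1/486417 + 76682) = (354600 + 1/(-4 - 45))/(1/486417 + 76682) = (354600 + 1/(-49))/(1/486417 + 76682) = (354600 - 1/49)/(37299428395/486417) = (17375399/49)*(486417/37299428395) = 8451689455383/1827671991355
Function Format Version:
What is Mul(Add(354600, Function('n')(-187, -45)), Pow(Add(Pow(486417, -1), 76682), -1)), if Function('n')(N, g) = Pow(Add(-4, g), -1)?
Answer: Rational(8451689455383, 1827671991355) ≈ 4.6243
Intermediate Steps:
Mul(Add(354600, Function('n')(-187, -45)), Pow(Add(Pow(486417, -1), 76682), -1)) = Mul(Add(354600, Pow(Add(-4, -45), -1)), Pow(Add(Pow(486417, -1), 76682), -1)) = Mul(Add(354600, Pow(-49, -1)), Pow(Add(Rational(1, 486417), 76682), -1)) = Mul(Add(354600, Rational(-1, 49)), Pow(Rational(37299428395, 486417), -1)) = Mul(Rational(17375399, 49), Rational(486417, 37299428395)) = Rational(8451689455383, 1827671991355)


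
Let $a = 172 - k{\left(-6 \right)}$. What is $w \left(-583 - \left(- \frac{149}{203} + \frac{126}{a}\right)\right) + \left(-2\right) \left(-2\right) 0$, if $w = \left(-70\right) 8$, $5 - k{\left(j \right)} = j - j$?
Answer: $\frac{1581198240}{4843} \approx 3.2649 \cdot 10^{5}$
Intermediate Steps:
$k{\left(j \right)} = 5$ ($k{\left(j \right)} = 5 - \left(j - j\right) = 5 - 0 = 5 + 0 = 5$)
$a = 167$ ($a = 172 - 5 = 167$)
$w = -560$
$w \left(-583 - \left(- \frac{149}{203} + \frac{126}{a}\right)\right) + \left(-2\right) \left(-2\right) 0 = - 560 \left(-583 - \left(- \frac{149}{203} + \frac{126}{167}\right)\right) + \left(-2\right) \left(-2\right) 0 = - 560 \left(-583 - \frac{695}{33901}\right) + 4 \cdot 0 = - 560 \left(-583 + \left(\frac{149}{203} - \frac{126}{167}\right)\right) + 0 = - 560 \left(-583 - \frac{695}{33901}\right) + 0 = \left(-560\right) \left(- \frac{19764978}{33901}\right) + 0 = \frac{1581198240}{4843} + 0 = \frac{1581198240}{4843}$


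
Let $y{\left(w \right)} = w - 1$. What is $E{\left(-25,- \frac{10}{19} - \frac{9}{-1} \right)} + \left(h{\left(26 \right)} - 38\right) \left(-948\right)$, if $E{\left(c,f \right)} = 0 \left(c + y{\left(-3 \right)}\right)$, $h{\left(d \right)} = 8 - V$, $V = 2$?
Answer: $30336$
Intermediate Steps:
$y{\left(w \right)} = -1 + w$
$h{\left(d \right)} = 6$ ($h{\left(d \right)} = 8 - 2 = 6$)
$E{\left(c,f \right)} = 0$ ($E{\left(c,f \right)} = 0 \left(c - 4\right) = 0 \left(-4 + c\right) = 0$)
$E{\left(-25,- \frac{10}{19} - \frac{9}{-1} \right)} + \left(h{\left(26 \right)} - 38\right) \left(-948\right) = 0 + \left(6 - 38\right) \left(-948\right) = 0 - -30336 = 0 + 30336 = 30336$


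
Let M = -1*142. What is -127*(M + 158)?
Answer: -2032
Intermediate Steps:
M = -142
-127*(M + 158) = -127*(-142 + 158) = -127*16 = -2032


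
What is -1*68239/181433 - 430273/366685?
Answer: -103087938924/66528759605 ≈ -1.5495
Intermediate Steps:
-1*68239/181433 - 430273/366685 = -68239*1/181433 - 430273*1/366685 = -68239/181433 - 430273/366685 = -103087938924/66528759605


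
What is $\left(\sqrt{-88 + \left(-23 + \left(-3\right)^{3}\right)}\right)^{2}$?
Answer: $-138$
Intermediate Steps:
$\left(\sqrt{-88 + \left(-23 + \left(-3\right)^{3}\right)}\right)^{2} = \left(\sqrt{-88 - 50}\right)^{2} = \left(\sqrt{-138}\right)^{2} = \left(i \sqrt{138}\right)^{2} = -138$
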